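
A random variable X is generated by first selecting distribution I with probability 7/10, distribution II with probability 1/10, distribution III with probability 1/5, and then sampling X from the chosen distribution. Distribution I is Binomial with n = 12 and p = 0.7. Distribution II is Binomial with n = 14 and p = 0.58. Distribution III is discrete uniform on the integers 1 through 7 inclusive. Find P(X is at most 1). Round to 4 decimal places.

0.0286

Conditional on each component, P(X ≤ 1): I: 1.54118e-05; II: 0.000108068; III: 0.142857.
By total probability, P(X ≤ 1) = 0.7·1.54118e-05 + 0.1·0.000108068 + 0.2·0.142857 = 0.028593.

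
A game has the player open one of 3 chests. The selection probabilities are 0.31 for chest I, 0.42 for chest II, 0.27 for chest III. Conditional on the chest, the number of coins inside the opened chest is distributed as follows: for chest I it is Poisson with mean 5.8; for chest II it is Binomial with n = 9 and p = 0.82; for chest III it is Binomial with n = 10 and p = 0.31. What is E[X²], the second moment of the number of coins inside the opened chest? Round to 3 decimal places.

For each component E[X²] = Var + (mean)², giving I: 39.44; II: 55.7928; III: 11.749.
Overall E[X²] = 0.31·39.44 + 0.42·55.7928 + 0.27·11.749 = 38.8316.

38.832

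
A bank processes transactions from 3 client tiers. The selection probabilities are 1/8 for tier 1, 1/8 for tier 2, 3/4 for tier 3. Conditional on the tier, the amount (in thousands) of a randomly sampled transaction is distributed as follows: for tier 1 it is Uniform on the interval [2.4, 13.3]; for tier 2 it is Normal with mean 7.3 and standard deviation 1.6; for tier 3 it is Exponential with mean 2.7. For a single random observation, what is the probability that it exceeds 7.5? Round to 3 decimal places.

Conditional on each tier, P(X > 7.5): 1: 0.53211; 2: 0.450262; 3: 0.0621765.
By total probability, P(X > 7.5) = 0.125·0.53211 + 0.125·0.450262 + 0.75·0.0621765 = 0.169429.

0.169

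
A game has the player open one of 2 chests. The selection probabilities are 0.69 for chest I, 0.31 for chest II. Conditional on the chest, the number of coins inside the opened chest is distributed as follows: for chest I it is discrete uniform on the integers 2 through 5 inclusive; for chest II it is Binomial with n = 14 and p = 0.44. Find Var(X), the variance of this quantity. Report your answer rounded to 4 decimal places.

3.4453

Per component, I: μ=3.5, E[X²]=13.5; II: μ=6.16, E[X²]=41.3952.
E[X] = 0.69·3.5 + 0.31·6.16 = 4.3246.
E[X²] = 0.69·13.5 + 0.31·41.3952 = 22.1475.
Var(X) = E[X²] − (E[X])² = 22.1475 − 18.7022 = 3.44535.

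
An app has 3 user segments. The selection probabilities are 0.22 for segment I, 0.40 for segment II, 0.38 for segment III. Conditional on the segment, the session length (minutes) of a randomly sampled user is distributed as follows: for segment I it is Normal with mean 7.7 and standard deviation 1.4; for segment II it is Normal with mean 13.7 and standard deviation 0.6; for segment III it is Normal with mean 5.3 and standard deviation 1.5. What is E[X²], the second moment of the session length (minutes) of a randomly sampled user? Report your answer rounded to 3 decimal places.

For each component E[X²] = Var + (mean)², giving I: 61.25; II: 188.05; III: 30.34.
Overall E[X²] = 0.22·61.25 + 0.4·188.05 + 0.38·30.34 = 100.224.

100.224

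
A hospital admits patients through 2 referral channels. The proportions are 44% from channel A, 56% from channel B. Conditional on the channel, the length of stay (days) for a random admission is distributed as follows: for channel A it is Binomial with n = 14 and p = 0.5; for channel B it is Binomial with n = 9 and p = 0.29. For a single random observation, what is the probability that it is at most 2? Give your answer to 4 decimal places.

Conditional on each channel, P(X ≤ 2): A: 0.00646973; B: 0.489754.
By total probability, P(X ≤ 2) = 0.44·0.00646973 + 0.56·0.489754 = 0.277109.

0.2771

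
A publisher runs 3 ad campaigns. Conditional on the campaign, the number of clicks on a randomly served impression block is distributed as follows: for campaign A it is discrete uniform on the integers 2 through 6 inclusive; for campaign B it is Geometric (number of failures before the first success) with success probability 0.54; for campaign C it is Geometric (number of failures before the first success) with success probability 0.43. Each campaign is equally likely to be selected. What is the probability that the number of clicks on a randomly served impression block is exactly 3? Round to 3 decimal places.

Conditional on each campaign, P(X = 3): A: 0.2; B: 0.0525614; C: 0.079633.
By total probability, P(X = 3) = 0.333333·0.2 + 0.333333·0.0525614 + 0.333333·0.079633 = 0.110731.

0.111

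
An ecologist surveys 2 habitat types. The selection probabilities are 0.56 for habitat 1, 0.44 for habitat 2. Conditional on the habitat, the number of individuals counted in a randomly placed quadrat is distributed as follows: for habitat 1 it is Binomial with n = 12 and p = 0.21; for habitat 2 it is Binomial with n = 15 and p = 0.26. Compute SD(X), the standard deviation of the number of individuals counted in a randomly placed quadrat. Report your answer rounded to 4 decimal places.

Per component, 1: μ=2.52, E[X²]=8.3412; 2: μ=3.9, E[X²]=18.096.
E[X] = 0.56·2.52 + 0.44·3.9 = 3.1272.
E[X²] = 0.56·8.3412 + 0.44·18.096 = 12.6333.
Var(X) = E[X²] − (E[X])² = 12.6333 − 9.77938 = 2.85393.
SD(X) = √2.85393 = 1.68936.

1.6894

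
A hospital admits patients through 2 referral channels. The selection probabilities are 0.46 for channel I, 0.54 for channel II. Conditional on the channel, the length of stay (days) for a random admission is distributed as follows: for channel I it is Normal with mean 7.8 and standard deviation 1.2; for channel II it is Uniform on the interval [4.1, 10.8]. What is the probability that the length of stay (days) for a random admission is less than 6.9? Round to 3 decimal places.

0.330

Conditional on each channel, P(X < 6.9): I: 0.226627; II: 0.41791.
By total probability, P(X < 6.9) = 0.46·0.226627 + 0.54·0.41791 = 0.32992.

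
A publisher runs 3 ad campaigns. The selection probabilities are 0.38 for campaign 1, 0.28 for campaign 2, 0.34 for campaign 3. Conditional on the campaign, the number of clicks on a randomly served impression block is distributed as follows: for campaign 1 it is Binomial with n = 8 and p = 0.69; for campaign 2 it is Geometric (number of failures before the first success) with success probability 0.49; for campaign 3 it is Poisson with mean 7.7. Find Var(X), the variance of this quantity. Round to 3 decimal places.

10.833

Per component, 1: μ=5.52, E[X²]=32.1816; 2: μ=1.04082, E[X²]=3.20741; 3: μ=7.7, E[X²]=66.99.
E[X] = 0.38·5.52 + 0.28·1.04082 + 0.34·7.7 = 5.00703.
E[X²] = 0.38·32.1816 + 0.28·3.20741 + 0.34·66.99 = 35.9037.
Var(X) = E[X²] − (E[X])² = 35.9037 − 25.0703 = 10.8333.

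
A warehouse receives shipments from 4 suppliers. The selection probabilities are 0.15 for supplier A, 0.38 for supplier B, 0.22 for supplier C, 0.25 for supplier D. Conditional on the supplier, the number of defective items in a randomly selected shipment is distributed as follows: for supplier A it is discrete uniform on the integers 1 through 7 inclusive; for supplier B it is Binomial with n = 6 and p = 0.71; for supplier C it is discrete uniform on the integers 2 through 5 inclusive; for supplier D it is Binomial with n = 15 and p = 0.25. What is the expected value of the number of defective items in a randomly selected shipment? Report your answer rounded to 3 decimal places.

3.926

Component means — A: 4; B: 4.26; C: 3.5; D: 3.75.
E[X] = 0.15·4 + 0.38·4.26 + 0.22·3.5 + 0.25·3.75 = 3.9263.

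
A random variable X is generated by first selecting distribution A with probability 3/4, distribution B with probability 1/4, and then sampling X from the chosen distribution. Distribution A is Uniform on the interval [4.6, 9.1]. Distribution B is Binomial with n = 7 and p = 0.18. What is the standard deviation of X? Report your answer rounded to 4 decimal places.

2.7172

Per component, A: μ=6.85, E[X²]=48.61; B: μ=1.26, E[X²]=2.6208.
E[X] = 0.75·6.85 + 0.25·1.26 = 5.4525.
E[X²] = 0.75·48.61 + 0.25·2.6208 = 37.1127.
Var(X) = E[X²] − (E[X])² = 37.1127 − 29.7298 = 7.38294.
SD(X) = √7.38294 = 2.71716.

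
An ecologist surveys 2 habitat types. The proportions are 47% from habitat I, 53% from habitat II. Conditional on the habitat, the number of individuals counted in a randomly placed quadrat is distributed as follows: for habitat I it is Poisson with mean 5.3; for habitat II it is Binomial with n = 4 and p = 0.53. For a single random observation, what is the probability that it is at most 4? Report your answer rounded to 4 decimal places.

Conditional on each habitat, P(X ≤ 4): I: 0.389518; II: 1.
By total probability, P(X ≤ 4) = 0.47·0.389518 + 0.53·1 = 0.713074.

0.7131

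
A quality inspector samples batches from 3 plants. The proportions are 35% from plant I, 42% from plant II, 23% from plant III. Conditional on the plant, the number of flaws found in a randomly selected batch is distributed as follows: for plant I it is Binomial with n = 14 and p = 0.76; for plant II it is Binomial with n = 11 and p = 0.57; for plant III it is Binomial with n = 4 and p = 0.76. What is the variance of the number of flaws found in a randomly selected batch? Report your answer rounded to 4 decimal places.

Per component, I: μ=10.64, E[X²]=115.763; II: μ=6.27, E[X²]=42.009; III: μ=3.04, E[X²]=9.9712.
E[X] = 0.35·10.64 + 0.42·6.27 + 0.23·3.04 = 7.0566.
E[X²] = 0.35·115.763 + 0.42·42.009 + 0.23·9.9712 = 60.4543.
Var(X) = E[X²] − (E[X])² = 60.4543 − 49.7956 = 10.6587.

10.6587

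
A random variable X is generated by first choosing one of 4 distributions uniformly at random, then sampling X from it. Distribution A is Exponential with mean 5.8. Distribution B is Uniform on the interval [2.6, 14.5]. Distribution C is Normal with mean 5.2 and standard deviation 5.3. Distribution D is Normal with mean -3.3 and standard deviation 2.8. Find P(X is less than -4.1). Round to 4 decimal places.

Conditional on each component, P(X < -4.1): A: 0; B: 0; C: 0.0396539; D: 0.387548.
By total probability, P(X < -4.1) = 0.25·0 + 0.25·0 + 0.25·0.0396539 + 0.25·0.387548 = 0.106801.

0.1068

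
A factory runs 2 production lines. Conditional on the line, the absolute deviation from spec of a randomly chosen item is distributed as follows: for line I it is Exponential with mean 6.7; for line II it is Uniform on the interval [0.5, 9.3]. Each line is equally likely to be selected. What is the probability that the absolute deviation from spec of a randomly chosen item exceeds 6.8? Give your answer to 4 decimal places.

0.3233

Conditional on each line, P(X > 6.8): I: 0.362429; II: 0.284091.
By total probability, P(X > 6.8) = 0.5·0.362429 + 0.5·0.284091 = 0.32326.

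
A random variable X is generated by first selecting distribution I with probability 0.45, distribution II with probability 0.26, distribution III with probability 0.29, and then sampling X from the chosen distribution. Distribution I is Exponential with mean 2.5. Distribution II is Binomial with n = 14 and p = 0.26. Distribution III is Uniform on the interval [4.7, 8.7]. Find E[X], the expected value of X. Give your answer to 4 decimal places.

4.0144

Component means — I: 2.5; II: 3.64; III: 6.7.
E[X] = 0.45·2.5 + 0.26·3.64 + 0.29·6.7 = 4.0144.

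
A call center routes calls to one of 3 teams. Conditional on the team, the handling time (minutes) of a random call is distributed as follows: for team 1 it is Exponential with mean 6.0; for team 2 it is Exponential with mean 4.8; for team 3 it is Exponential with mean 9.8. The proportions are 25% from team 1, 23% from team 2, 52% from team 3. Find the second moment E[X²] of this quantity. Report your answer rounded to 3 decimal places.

For each component E[X²] = Var + (mean)², giving 1: 72; 2: 46.08; 3: 192.08.
Overall E[X²] = 0.25·72 + 0.23·46.08 + 0.52·192.08 = 128.48.

128.480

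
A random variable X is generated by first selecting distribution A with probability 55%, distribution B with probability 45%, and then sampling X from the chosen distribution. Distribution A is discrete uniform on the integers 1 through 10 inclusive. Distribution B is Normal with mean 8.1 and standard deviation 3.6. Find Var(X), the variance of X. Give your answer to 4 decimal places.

12.0426

Per component, A: μ=5.5, E[X²]=38.5; B: μ=8.1, E[X²]=78.57.
E[X] = 0.55·5.5 + 0.45·8.1 = 6.67.
E[X²] = 0.55·38.5 + 0.45·78.57 = 56.5315.
Var(X) = E[X²] − (E[X])² = 56.5315 − 44.4889 = 12.0426.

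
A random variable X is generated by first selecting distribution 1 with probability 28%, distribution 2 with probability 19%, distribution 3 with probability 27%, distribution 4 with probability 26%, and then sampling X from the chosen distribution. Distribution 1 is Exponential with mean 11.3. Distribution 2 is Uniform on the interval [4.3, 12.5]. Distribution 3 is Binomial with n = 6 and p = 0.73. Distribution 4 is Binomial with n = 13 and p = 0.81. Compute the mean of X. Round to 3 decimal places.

Component means — 1: 11.3; 2: 8.4; 3: 4.38; 4: 10.53.
E[X] = 0.28·11.3 + 0.19·8.4 + 0.27·4.38 + 0.26·10.53 = 8.6804.

8.680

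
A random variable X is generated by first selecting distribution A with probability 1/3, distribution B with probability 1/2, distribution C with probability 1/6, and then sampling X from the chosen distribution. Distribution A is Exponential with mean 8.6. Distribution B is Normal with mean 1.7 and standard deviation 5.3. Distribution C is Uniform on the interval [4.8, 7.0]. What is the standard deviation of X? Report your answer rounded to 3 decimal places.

Per component, A: μ=8.6, E[X²]=147.92; B: μ=1.7, E[X²]=30.98; C: μ=5.9, E[X²]=35.2133.
E[X] = 0.333333·8.6 + 0.5·1.7 + 0.166667·5.9 = 4.7.
E[X²] = 0.333333·147.92 + 0.5·30.98 + 0.166667·35.2133 = 70.6656.
Var(X) = E[X²] − (E[X])² = 70.6656 − 22.09 = 48.5756.
SD(X) = √48.5756 = 6.96962.

6.970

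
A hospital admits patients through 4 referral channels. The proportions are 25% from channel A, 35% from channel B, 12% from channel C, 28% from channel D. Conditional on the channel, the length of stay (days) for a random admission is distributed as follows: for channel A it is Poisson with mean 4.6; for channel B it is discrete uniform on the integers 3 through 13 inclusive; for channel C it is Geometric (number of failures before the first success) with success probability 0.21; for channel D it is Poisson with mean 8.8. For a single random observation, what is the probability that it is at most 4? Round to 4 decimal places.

0.2924

Conditional on each channel, P(X ≤ 4): A: 0.513234; B: 0.181818; C: 0.692294; D: 0.0620978.
By total probability, P(X ≤ 4) = 0.25·0.513234 + 0.35·0.181818 + 0.12·0.692294 + 0.28·0.0620978 = 0.292408.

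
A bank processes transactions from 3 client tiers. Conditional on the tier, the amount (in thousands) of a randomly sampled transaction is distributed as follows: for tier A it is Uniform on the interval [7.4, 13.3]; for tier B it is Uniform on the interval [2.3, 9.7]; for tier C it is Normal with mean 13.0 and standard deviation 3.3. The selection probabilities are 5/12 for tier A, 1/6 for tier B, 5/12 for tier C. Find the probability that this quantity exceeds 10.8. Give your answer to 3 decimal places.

0.488

Conditional on each tier, P(X > 10.8): A: 0.423729; B: 0; C: 0.747507.
By total probability, P(X > 10.8) = 0.416667·0.423729 + 0.166667·0 + 0.416667·0.747507 = 0.488015.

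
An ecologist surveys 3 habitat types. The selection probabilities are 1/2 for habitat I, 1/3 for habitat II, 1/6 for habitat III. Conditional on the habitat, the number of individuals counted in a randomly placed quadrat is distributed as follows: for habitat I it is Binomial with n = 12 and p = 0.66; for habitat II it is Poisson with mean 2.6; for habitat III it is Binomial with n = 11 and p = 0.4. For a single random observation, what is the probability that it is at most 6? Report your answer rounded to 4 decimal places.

Conditional on each habitat, P(X ≤ 6): I: 0.19134; II: 0.98283; III: 0.900647.
By total probability, P(X ≤ 6) = 0.5·0.19134 + 0.333333·0.98283 + 0.166667·0.900647 = 0.573388.

0.5734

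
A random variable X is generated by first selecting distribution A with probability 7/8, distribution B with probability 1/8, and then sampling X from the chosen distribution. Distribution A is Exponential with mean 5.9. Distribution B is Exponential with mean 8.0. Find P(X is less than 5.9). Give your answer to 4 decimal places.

0.6183

Conditional on each component, P(X < 5.9): A: 0.632121; B: 0.521692.
By total probability, P(X < 5.9) = 0.875·0.632121 + 0.125·0.521692 = 0.618317.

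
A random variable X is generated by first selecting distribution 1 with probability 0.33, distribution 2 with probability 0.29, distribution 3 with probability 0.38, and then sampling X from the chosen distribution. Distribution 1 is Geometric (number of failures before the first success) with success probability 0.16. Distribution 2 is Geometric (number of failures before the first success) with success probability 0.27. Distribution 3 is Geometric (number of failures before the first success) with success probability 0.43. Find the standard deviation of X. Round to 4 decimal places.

Per component, 1: μ=5.25, E[X²]=60.375; 2: μ=2.7037, E[X²]=17.3237; 3: μ=1.32558, E[X²]=4.83991.
E[X] = 0.33·5.25 + 0.29·2.7037 + 0.38·1.32558 = 3.0203.
E[X²] = 0.33·60.375 + 0.29·17.3237 + 0.38·4.83991 = 26.7868.
Var(X) = E[X²] − (E[X])² = 26.7868 − 9.12218 = 17.6646.
SD(X) = √17.6646 = 4.20293.

4.2029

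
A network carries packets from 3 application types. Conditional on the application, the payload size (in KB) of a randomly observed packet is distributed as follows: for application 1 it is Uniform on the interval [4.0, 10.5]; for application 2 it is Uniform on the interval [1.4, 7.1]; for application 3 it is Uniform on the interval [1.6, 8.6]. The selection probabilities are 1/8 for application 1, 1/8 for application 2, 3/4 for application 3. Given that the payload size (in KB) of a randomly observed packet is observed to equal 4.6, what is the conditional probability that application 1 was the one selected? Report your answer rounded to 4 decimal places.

0.1297

Likelihoods f(4.6 | ·): 1: 0.153846; 2: 0.175439; 3: 0.142857.
Posterior ∝ prior × likelihood. Numerator for 1: 0.125·0.153846 = 0.0192308.
Normalizing constant: 0.125·0.153846 + 0.125·0.175439 + 0.75·0.142857 = 0.148303.
P(1 | observation) = 0.0192308 / 0.148303 = 0.129672.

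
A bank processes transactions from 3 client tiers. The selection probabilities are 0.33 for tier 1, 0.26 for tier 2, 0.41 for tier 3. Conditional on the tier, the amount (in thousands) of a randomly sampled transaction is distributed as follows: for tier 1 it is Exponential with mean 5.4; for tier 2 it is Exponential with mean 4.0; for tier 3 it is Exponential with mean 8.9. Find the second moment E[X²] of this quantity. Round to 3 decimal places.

For each component E[X²] = Var + (mean)², giving 1: 58.32; 2: 32; 3: 158.42.
Overall E[X²] = 0.33·58.32 + 0.26·32 + 0.41·158.42 = 92.5178.

92.518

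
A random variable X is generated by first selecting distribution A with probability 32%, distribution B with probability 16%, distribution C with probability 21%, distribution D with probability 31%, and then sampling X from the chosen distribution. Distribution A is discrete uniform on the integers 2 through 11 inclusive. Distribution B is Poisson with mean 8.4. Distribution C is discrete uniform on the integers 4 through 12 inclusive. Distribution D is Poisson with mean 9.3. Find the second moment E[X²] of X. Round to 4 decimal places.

For each component E[X²] = Var + (mean)², giving A: 50.5; B: 78.96; C: 70.6667; D: 95.79.
Overall E[X²] = 0.32·50.5 + 0.16·78.96 + 0.21·70.6667 + 0.31·95.79 = 73.3285.

73.3285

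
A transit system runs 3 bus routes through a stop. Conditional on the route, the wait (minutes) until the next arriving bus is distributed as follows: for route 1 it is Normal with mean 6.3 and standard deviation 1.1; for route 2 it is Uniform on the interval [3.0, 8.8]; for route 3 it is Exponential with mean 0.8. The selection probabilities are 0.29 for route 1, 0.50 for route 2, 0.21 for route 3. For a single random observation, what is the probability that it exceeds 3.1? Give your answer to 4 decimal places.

0.7852

Conditional on each route, P(X > 3.1): 1: 0.998188; 2: 0.982759; 3: 0.0207543.
By total probability, P(X > 3.1) = 0.29·0.998188 + 0.5·0.982759 + 0.21·0.0207543 = 0.785212.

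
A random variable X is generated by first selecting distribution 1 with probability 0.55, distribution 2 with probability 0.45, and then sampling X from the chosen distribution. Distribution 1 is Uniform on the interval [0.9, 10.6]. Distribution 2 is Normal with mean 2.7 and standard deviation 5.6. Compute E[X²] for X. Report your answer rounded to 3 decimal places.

For each component E[X²] = Var + (mean)², giving 1: 40.9033; 2: 38.65.
Overall E[X²] = 0.55·40.9033 + 0.45·38.65 = 39.8893.

39.889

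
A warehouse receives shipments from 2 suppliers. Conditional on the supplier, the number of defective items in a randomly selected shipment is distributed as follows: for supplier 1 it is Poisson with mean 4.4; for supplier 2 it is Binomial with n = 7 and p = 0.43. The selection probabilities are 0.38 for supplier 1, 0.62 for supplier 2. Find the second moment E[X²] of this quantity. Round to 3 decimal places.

For each component E[X²] = Var + (mean)², giving 1: 23.76; 2: 10.7758.
Overall E[X²] = 0.38·23.76 + 0.62·10.7758 = 15.7098.

15.710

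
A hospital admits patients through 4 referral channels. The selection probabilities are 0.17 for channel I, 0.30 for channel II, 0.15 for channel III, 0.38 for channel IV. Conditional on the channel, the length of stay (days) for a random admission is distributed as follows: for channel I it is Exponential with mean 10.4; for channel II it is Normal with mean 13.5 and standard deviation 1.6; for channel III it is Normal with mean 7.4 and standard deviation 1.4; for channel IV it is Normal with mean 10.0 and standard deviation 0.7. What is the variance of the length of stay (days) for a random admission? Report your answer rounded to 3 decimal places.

23.822

Per component, I: μ=10.4, E[X²]=216.32; II: μ=13.5, E[X²]=184.81; III: μ=7.4, E[X²]=56.72; IV: μ=10, E[X²]=100.49.
E[X] = 0.17·10.4 + 0.3·13.5 + 0.15·7.4 + 0.38·10 = 10.728.
E[X²] = 0.17·216.32 + 0.3·184.81 + 0.15·56.72 + 0.38·100.49 = 138.912.
Var(X) = E[X²] − (E[X])² = 138.912 − 115.09 = 23.8216.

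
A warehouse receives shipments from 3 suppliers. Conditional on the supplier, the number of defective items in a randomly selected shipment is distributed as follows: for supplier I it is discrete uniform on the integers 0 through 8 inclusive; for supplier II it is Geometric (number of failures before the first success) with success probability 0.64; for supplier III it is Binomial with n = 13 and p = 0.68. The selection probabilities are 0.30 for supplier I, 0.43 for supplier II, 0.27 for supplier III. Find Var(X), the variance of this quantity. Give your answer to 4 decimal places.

Per component, I: μ=4, E[X²]=22.6667; II: μ=0.5625, E[X²]=1.19531; III: μ=8.84, E[X²]=80.9744.
E[X] = 0.3·4 + 0.43·0.5625 + 0.27·8.84 = 3.82868.
E[X²] = 0.3·22.6667 + 0.43·1.19531 + 0.27·80.9744 = 29.1771.
Var(X) = E[X²] − (E[X])² = 29.1771 − 14.6588 = 14.5183.

14.5183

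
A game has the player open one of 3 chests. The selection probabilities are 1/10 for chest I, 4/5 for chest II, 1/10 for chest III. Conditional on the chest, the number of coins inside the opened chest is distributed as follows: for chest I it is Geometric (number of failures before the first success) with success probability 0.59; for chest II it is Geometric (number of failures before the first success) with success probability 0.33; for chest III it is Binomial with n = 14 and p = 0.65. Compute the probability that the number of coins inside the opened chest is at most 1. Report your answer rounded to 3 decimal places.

0.524

Conditional on each chest, P(X ≤ 1): I: 0.8319; II: 0.5511; III: 1.11768e-05.
By total probability, P(X ≤ 1) = 0.1·0.8319 + 0.8·0.5511 + 0.1·1.11768e-05 = 0.524071.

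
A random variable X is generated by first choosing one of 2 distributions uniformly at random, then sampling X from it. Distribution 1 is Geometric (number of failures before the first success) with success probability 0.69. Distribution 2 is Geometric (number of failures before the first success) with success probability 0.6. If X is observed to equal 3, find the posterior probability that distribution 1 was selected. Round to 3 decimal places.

0.349

Likelihoods P(X=3 | ·): 1: 0.0205558; 2: 0.0384.
Posterior ∝ prior × likelihood. Numerator for 1: 0.5·0.0205558 = 0.0102779.
Normalizing constant: 0.5·0.0205558 + 0.5·0.0384 = 0.0294779.
P(1 | observation) = 0.0102779 / 0.0294779 = 0.348664.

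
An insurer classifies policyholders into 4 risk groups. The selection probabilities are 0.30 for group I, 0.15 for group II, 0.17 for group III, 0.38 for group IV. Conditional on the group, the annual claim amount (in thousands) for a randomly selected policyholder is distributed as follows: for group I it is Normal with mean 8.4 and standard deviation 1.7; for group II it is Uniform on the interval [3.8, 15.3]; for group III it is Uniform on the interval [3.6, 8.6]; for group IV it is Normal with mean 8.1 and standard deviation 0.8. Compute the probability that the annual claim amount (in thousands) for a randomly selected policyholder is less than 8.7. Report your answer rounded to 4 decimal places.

0.6988

Conditional on each group, P(X < 8.7): I: 0.570038; II: 0.426087; III: 1; IV: 0.773373.
By total probability, P(X < 8.7) = 0.3·0.570038 + 0.15·0.426087 + 0.17·1 + 0.38·0.773373 = 0.698806.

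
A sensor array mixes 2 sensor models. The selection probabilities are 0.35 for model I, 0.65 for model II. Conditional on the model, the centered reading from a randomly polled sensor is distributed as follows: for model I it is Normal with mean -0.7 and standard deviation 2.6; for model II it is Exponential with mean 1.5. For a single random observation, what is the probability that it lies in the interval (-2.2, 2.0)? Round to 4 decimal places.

0.6776

Conditional on each model, P(-2.2 < X < 2.0): I: 0.568477; II: 0.736403.
By total probability, P(-2.2 < X < 2.0) = 0.35·0.568477 + 0.65·0.736403 = 0.677629.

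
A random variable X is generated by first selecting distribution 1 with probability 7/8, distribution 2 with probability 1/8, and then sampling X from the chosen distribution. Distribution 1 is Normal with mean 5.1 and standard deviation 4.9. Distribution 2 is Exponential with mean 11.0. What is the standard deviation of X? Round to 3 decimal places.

Per component, 1: μ=5.1, E[X²]=50.02; 2: μ=11, E[X²]=242.
E[X] = 0.875·5.1 + 0.125·11 = 5.8375.
E[X²] = 0.875·50.02 + 0.125·242 = 74.0175.
Var(X) = E[X²] − (E[X])² = 74.0175 − 34.0764 = 39.9411.
SD(X) = √39.9411 = 6.3199.

6.320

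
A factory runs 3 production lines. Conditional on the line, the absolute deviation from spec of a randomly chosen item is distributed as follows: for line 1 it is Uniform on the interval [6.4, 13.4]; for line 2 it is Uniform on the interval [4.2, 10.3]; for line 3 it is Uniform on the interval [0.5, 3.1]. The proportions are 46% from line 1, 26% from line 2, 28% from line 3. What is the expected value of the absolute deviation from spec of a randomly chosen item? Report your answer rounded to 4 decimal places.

6.9430

Component means — 1: 9.9; 2: 7.25; 3: 1.8.
E[X] = 0.46·9.9 + 0.26·7.25 + 0.28·1.8 = 6.943.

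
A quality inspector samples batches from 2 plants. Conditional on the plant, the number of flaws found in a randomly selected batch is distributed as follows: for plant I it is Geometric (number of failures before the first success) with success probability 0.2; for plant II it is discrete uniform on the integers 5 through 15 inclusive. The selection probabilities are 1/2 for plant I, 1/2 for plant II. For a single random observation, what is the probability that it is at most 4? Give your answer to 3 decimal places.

0.336

Conditional on each plant, P(X ≤ 4): I: 0.67232; II: 0.
By total probability, P(X ≤ 4) = 0.5·0.67232 + 0.5·0 = 0.33616.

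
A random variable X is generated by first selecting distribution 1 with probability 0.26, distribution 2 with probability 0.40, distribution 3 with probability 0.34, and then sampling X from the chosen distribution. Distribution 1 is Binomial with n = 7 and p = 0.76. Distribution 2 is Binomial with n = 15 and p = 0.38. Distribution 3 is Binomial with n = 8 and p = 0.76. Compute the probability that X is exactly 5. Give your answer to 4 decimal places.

0.2264

Conditional on each component, P(X = 5): 1: 0.306697; 2: 0.199706; 3: 0.196286.
By total probability, P(X = 5) = 0.26·0.306697 + 0.4·0.199706 + 0.34·0.196286 = 0.226361.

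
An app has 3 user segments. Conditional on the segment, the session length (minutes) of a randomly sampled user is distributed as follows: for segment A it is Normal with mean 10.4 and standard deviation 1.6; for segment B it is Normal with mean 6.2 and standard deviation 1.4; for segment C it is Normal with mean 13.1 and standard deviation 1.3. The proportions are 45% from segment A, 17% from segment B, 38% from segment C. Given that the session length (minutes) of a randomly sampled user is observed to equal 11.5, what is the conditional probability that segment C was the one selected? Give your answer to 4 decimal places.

0.3816

Likelihoods f(11.5 | ·): A: 0.196858; B: 0.000220144; C: 0.143891.
Posterior ∝ prior × likelihood. Numerator for C: 0.38·0.143891 = 0.0546786.
Normalizing constant: 0.45·0.196858 + 0.17·0.000220144 + 0.38·0.143891 = 0.143302.
P(C | observation) = 0.0546786 / 0.143302 = 0.381561.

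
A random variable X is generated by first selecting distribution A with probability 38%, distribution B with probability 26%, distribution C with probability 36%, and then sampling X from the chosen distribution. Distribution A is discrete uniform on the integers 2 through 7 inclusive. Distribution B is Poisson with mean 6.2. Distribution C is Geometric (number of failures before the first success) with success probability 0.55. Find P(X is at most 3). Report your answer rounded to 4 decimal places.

0.5068

Conditional on each component, P(X ≤ 3): A: 0.333333; B: 0.134229; C: 0.958994.
By total probability, P(X ≤ 3) = 0.38·0.333333 + 0.26·0.134229 + 0.36·0.958994 = 0.506804.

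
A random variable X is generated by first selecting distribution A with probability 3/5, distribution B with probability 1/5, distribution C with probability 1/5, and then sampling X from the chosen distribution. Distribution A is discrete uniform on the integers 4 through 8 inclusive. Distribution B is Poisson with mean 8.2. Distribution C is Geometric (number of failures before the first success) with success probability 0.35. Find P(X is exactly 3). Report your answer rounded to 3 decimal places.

0.024

Conditional on each component, P(X = 3): A: 0; B: 0.0252392; C: 0.0961188.
By total probability, P(X = 3) = 0.6·0 + 0.2·0.0252392 + 0.2·0.0961188 = 0.0242716.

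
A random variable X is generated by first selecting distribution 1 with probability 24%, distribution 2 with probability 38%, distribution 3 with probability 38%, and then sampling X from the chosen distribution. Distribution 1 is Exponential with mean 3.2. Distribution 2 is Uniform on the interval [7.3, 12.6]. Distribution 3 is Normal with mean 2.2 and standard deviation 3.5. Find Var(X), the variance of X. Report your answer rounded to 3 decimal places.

Per component, 1: μ=3.2, E[X²]=20.48; 2: μ=9.95, E[X²]=101.343; 3: μ=2.2, E[X²]=17.09.
E[X] = 0.24·3.2 + 0.38·9.95 + 0.38·2.2 = 5.385.
E[X²] = 0.24·20.48 + 0.38·101.343 + 0.38·17.09 = 49.9199.
Var(X) = E[X²] − (E[X])² = 49.9199 − 28.9982 = 20.9216.

20.922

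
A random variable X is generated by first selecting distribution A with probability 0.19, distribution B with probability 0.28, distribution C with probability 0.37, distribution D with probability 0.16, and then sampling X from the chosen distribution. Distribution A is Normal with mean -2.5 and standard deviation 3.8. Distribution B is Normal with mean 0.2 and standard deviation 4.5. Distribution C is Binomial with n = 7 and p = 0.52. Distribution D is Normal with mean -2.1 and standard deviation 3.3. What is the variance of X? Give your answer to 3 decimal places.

17.259

Per component, A: μ=-2.5, E[X²]=20.69; B: μ=0.2, E[X²]=20.29; C: μ=3.64, E[X²]=14.9968; D: μ=-2.1, E[X²]=15.3.
E[X] = 0.19·-2.5 + 0.28·0.2 + 0.37·3.64 + 0.16·-2.1 = 0.5918.
E[X²] = 0.19·20.69 + 0.28·20.29 + 0.37·14.9968 + 0.16·15.3 = 17.6091.
Var(X) = E[X²] − (E[X])² = 17.6091 − 0.350227 = 17.2589.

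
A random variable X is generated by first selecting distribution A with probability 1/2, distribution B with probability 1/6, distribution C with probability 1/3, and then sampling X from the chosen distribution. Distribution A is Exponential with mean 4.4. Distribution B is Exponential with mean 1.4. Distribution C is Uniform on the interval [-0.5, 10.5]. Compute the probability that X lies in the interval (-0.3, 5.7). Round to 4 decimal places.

0.7088

Conditional on each component, P(-0.3 < X < 5.7): A: 0.726227; B: 0.982947; C: 0.545455.
By total probability, P(-0.3 < X < 5.7) = 0.5·0.726227 + 0.166667·0.982947 + 0.333333·0.545455 = 0.708756.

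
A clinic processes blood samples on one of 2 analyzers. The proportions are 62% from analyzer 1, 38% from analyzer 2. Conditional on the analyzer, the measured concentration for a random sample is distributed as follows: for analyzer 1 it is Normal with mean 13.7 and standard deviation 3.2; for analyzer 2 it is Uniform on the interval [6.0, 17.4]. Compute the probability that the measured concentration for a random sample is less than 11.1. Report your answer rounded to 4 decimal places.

Conditional on each analyzer, P(X < 11.1): 1: 0.208252; 2: 0.447368.
By total probability, P(X < 11.1) = 0.62·0.208252 + 0.38·0.447368 = 0.299116.

0.2991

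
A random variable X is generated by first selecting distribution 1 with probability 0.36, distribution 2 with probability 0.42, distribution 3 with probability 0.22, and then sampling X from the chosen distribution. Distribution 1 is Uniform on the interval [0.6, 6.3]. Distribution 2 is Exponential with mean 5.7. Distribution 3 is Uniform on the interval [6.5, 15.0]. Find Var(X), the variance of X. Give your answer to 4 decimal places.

Per component, 1: μ=3.45, E[X²]=14.61; 2: μ=5.7, E[X²]=64.98; 3: μ=10.75, E[X²]=121.583.
E[X] = 0.36·3.45 + 0.42·5.7 + 0.22·10.75 = 6.001.
E[X²] = 0.36·14.61 + 0.42·64.98 + 0.22·121.583 = 59.2995.
Var(X) = E[X²] − (E[X])² = 59.2995 − 36.012 = 23.2875.

23.2875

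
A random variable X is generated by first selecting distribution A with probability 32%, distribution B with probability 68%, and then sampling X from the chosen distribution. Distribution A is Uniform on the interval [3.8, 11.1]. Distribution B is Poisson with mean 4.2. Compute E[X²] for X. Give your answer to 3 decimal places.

For each component E[X²] = Var + (mean)², giving A: 59.9433; B: 21.84.
Overall E[X²] = 0.32·59.9433 + 0.68·21.84 = 34.0331.

34.033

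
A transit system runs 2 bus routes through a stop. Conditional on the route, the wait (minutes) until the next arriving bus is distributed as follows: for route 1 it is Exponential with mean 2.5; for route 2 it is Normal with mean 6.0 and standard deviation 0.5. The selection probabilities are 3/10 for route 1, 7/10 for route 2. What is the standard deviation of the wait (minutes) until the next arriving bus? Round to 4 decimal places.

2.1500

Per component, 1: μ=2.5, E[X²]=12.5; 2: μ=6, E[X²]=36.25.
E[X] = 0.3·2.5 + 0.7·6 = 4.95.
E[X²] = 0.3·12.5 + 0.7·36.25 = 29.125.
Var(X) = E[X²] − (E[X])² = 29.125 − 24.5025 = 4.6225.
SD(X) = √4.6225 = 2.15.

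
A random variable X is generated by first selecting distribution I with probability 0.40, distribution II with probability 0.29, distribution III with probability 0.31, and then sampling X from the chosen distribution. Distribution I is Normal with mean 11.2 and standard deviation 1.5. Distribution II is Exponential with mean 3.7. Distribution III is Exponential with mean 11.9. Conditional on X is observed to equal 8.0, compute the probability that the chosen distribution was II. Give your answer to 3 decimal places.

Likelihoods f(8.0 | ·): I: 0.0273248; II: 0.0311016; III: 0.0429033.
Posterior ∝ prior × likelihood. Numerator for II: 0.29·0.0311016 = 0.00901947.
Normalizing constant: 0.4·0.0273248 + 0.29·0.0311016 + 0.31·0.0429033 = 0.0332494.
P(II | observation) = 0.00901947 / 0.0332494 = 0.271267.

0.271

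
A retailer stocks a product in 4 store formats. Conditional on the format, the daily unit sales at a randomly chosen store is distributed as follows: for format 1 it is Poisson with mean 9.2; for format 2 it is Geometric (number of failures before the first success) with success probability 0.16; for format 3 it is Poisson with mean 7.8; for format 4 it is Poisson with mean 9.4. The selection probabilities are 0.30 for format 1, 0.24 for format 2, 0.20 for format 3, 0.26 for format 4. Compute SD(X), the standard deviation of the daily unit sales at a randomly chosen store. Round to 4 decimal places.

4.1717

Per component, 1: μ=9.2, E[X²]=93.84; 2: μ=5.25, E[X²]=60.375; 3: μ=7.8, E[X²]=68.64; 4: μ=9.4, E[X²]=97.76.
E[X] = 0.3·9.2 + 0.24·5.25 + 0.2·7.8 + 0.26·9.4 = 8.024.
E[X²] = 0.3·93.84 + 0.24·60.375 + 0.2·68.64 + 0.26·97.76 = 81.7876.
Var(X) = E[X²] − (E[X])² = 81.7876 − 64.3846 = 17.403.
SD(X) = √17.403 = 4.17169.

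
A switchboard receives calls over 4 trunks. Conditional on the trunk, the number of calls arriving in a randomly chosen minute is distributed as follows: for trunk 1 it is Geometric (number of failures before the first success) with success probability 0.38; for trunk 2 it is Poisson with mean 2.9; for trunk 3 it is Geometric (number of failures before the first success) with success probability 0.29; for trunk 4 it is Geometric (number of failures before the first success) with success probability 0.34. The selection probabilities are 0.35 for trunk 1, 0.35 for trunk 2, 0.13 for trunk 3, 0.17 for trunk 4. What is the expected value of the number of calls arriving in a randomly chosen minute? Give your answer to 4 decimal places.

Component means — 1: 1.63158; 2: 2.9; 3: 2.44828; 4: 1.94118.
E[X] = 0.35·1.63158 + 0.35·2.9 + 0.13·2.44828 + 0.17·1.94118 = 2.23433.

2.2343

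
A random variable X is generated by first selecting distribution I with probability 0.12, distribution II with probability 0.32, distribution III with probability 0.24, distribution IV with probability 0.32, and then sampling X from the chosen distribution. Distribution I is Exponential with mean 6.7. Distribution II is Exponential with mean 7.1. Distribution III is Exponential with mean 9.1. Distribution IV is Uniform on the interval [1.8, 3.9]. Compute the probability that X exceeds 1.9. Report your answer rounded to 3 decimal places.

Conditional on each component, P(X > 1.9): I: 0.753081; II: 0.765209; III: 0.811565; IV: 0.952381.
By total probability, P(X > 1.9) = 0.12·0.753081 + 0.32·0.765209 + 0.24·0.811565 + 0.32·0.952381 = 0.834774.

0.835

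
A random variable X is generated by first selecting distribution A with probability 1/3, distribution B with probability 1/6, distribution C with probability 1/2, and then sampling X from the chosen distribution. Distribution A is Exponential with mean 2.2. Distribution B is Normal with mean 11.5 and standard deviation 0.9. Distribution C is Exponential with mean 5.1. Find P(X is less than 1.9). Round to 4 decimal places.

0.3483

Conditional on each component, P(X < 1.9): A: 0.578374; B: 0; C: 0.311024.
By total probability, P(X < 1.9) = 0.333333·0.578374 + 0.166667·0 + 0.5·0.311024 = 0.348303.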